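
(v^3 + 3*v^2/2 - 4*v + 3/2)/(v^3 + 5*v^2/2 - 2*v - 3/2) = (2*v - 1)/(2*v + 1)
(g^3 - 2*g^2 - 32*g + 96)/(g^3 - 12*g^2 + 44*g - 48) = (g^2 + 2*g - 24)/(g^2 - 8*g + 12)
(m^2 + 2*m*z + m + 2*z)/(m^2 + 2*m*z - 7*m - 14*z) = (m + 1)/(m - 7)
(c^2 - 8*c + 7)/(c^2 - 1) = (c - 7)/(c + 1)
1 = 1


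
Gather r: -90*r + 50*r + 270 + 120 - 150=240 - 40*r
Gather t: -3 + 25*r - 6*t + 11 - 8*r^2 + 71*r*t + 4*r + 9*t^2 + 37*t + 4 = -8*r^2 + 29*r + 9*t^2 + t*(71*r + 31) + 12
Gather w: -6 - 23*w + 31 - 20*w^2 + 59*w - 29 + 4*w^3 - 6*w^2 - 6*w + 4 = 4*w^3 - 26*w^2 + 30*w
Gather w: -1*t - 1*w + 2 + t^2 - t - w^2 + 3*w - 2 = t^2 - 2*t - w^2 + 2*w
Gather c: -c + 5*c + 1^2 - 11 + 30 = 4*c + 20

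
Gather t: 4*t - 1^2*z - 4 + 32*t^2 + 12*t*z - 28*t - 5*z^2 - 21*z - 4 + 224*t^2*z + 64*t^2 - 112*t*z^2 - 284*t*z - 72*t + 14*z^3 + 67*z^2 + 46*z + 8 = t^2*(224*z + 96) + t*(-112*z^2 - 272*z - 96) + 14*z^3 + 62*z^2 + 24*z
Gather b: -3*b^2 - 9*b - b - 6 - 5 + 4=-3*b^2 - 10*b - 7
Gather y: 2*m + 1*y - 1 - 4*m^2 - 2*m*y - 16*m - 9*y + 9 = -4*m^2 - 14*m + y*(-2*m - 8) + 8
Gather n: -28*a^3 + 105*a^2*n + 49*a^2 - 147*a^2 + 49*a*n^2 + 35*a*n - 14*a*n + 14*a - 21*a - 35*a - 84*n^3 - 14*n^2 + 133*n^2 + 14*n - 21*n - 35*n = -28*a^3 - 98*a^2 - 42*a - 84*n^3 + n^2*(49*a + 119) + n*(105*a^2 + 21*a - 42)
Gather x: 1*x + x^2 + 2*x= x^2 + 3*x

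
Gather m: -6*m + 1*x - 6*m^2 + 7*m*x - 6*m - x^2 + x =-6*m^2 + m*(7*x - 12) - x^2 + 2*x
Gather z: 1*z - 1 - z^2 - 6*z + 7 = -z^2 - 5*z + 6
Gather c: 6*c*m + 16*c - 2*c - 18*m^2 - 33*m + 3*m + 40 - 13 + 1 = c*(6*m + 14) - 18*m^2 - 30*m + 28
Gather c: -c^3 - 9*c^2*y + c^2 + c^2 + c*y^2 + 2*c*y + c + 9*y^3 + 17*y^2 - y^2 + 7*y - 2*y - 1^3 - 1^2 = -c^3 + c^2*(2 - 9*y) + c*(y^2 + 2*y + 1) + 9*y^3 + 16*y^2 + 5*y - 2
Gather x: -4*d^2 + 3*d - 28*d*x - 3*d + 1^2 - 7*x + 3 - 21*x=-4*d^2 + x*(-28*d - 28) + 4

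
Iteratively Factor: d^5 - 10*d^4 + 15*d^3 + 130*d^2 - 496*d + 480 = (d - 4)*(d^4 - 6*d^3 - 9*d^2 + 94*d - 120) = (d - 5)*(d - 4)*(d^3 - d^2 - 14*d + 24) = (d - 5)*(d - 4)*(d - 3)*(d^2 + 2*d - 8) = (d - 5)*(d - 4)*(d - 3)*(d - 2)*(d + 4)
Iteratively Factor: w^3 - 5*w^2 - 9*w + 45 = (w + 3)*(w^2 - 8*w + 15) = (w - 3)*(w + 3)*(w - 5)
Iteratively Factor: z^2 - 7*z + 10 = (z - 5)*(z - 2)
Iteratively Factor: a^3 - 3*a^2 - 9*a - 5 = (a - 5)*(a^2 + 2*a + 1) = (a - 5)*(a + 1)*(a + 1)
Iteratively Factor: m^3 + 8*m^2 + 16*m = (m + 4)*(m^2 + 4*m) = (m + 4)^2*(m)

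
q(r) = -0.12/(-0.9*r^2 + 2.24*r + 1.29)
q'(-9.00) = 0.00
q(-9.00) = 0.00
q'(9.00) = -0.00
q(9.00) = 0.00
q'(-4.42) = 0.00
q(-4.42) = 0.00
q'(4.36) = -0.02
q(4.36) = 0.02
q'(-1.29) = 0.06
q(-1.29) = 0.04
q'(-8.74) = 0.00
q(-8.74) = 0.00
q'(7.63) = -0.00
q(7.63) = 0.00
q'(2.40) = -0.11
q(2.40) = -0.08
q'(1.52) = -0.01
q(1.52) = -0.05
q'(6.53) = -0.00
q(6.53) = 0.01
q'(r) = -0.12*(1.8*r - 2.24)/(-0.9*r^2 + 2.24*r + 1.29)^2 = (0.2688 - 0.216*r)/(-0.9*r^2 + 2.24*r + 1.29)^2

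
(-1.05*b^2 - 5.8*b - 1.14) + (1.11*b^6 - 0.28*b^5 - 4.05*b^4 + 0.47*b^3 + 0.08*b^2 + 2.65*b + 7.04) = 1.11*b^6 - 0.28*b^5 - 4.05*b^4 + 0.47*b^3 - 0.97*b^2 - 3.15*b + 5.9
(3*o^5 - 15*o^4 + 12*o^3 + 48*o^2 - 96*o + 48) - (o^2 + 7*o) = 3*o^5 - 15*o^4 + 12*o^3 + 47*o^2 - 103*o + 48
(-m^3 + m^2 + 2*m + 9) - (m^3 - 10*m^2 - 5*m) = -2*m^3 + 11*m^2 + 7*m + 9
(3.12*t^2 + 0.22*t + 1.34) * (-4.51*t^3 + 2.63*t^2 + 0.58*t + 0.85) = -14.0712*t^5 + 7.2134*t^4 - 3.6552*t^3 + 6.3038*t^2 + 0.9642*t + 1.139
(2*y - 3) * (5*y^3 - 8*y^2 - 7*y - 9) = 10*y^4 - 31*y^3 + 10*y^2 + 3*y + 27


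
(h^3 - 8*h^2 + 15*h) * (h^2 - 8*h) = h^5 - 16*h^4 + 79*h^3 - 120*h^2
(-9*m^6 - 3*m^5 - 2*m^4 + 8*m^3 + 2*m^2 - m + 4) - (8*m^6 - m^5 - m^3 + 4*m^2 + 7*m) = -17*m^6 - 2*m^5 - 2*m^4 + 9*m^3 - 2*m^2 - 8*m + 4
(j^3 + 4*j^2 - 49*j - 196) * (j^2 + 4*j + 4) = j^5 + 8*j^4 - 29*j^3 - 376*j^2 - 980*j - 784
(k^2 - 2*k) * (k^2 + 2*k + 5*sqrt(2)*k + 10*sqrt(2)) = k^4 + 5*sqrt(2)*k^3 - 4*k^2 - 20*sqrt(2)*k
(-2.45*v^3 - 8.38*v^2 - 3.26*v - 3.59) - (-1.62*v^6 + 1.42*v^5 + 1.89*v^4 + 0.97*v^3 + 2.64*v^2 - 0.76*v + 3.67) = 1.62*v^6 - 1.42*v^5 - 1.89*v^4 - 3.42*v^3 - 11.02*v^2 - 2.5*v - 7.26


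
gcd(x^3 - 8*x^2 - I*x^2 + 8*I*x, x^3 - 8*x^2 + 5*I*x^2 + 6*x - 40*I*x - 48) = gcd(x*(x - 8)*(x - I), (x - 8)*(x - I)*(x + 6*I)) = x^2 + x*(-8 - I) + 8*I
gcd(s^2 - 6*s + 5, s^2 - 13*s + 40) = s - 5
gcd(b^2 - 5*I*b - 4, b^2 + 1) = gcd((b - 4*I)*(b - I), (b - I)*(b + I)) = b - I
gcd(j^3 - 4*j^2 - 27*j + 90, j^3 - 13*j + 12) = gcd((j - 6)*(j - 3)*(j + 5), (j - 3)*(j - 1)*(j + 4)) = j - 3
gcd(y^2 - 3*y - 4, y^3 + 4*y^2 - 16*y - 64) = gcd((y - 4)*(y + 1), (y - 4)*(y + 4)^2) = y - 4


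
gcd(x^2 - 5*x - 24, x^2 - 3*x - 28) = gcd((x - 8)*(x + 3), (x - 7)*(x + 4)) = 1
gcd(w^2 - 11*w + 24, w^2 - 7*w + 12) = w - 3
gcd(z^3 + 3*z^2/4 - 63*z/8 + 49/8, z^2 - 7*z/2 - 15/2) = 1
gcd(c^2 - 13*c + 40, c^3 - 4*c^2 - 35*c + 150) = c - 5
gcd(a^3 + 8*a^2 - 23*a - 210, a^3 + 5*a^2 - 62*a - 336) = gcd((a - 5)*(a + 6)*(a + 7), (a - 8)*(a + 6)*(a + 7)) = a^2 + 13*a + 42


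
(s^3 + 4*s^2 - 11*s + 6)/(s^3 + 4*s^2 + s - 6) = (s^2 + 5*s - 6)/(s^2 + 5*s + 6)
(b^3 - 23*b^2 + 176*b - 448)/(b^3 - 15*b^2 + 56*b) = (b - 8)/b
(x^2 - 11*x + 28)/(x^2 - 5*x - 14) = (x - 4)/(x + 2)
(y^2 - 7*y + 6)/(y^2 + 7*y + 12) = (y^2 - 7*y + 6)/(y^2 + 7*y + 12)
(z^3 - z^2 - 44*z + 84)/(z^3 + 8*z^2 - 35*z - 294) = (z - 2)/(z + 7)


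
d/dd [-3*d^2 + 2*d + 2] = 2 - 6*d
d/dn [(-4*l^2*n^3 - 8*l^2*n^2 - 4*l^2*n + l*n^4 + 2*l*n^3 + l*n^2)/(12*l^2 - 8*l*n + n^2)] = 2*l*(-n*(4*l - n)*(4*l*n^2 + 8*l*n + 4*l - n^3 - 2*n^2 - n) + (12*l^2 - 8*l*n + n^2)*(-6*l*n^2 - 8*l*n - 2*l + 2*n^3 + 3*n^2 + n))/(12*l^2 - 8*l*n + n^2)^2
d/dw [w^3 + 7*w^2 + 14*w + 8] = 3*w^2 + 14*w + 14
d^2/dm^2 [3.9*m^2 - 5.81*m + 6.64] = 7.80000000000000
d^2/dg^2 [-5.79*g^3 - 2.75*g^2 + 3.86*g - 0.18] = -34.74*g - 5.5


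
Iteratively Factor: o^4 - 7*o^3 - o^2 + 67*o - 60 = (o - 4)*(o^3 - 3*o^2 - 13*o + 15) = (o - 4)*(o + 3)*(o^2 - 6*o + 5) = (o - 5)*(o - 4)*(o + 3)*(o - 1)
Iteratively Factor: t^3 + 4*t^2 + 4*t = (t + 2)*(t^2 + 2*t) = (t + 2)^2*(t)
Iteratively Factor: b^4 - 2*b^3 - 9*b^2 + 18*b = (b - 3)*(b^3 + b^2 - 6*b) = (b - 3)*(b - 2)*(b^2 + 3*b) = (b - 3)*(b - 2)*(b + 3)*(b)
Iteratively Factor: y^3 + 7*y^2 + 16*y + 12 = (y + 3)*(y^2 + 4*y + 4) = (y + 2)*(y + 3)*(y + 2)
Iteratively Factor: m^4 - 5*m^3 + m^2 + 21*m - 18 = (m - 3)*(m^3 - 2*m^2 - 5*m + 6) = (m - 3)^2*(m^2 + m - 2) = (m - 3)^2*(m - 1)*(m + 2)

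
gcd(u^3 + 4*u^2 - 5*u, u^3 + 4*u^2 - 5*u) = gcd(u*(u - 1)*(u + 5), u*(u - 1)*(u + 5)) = u^3 + 4*u^2 - 5*u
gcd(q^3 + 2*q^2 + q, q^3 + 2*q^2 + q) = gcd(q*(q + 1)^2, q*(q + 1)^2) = q^3 + 2*q^2 + q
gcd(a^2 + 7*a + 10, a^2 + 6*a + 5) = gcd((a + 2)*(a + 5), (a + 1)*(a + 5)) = a + 5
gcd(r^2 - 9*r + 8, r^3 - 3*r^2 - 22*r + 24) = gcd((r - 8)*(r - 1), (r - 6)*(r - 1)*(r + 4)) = r - 1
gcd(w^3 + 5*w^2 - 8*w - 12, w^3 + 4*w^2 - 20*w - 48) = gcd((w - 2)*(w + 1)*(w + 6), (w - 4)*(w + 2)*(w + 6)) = w + 6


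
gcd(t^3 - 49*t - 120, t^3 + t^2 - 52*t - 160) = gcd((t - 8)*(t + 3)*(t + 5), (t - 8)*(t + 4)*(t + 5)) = t^2 - 3*t - 40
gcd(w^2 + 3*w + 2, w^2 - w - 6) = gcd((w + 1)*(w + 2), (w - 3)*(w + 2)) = w + 2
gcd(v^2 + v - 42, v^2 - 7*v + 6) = v - 6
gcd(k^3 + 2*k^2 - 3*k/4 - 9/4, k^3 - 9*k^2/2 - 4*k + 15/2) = k^2 + k/2 - 3/2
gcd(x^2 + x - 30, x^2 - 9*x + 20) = x - 5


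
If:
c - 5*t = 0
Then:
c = 5*t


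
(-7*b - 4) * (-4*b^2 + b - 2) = 28*b^3 + 9*b^2 + 10*b + 8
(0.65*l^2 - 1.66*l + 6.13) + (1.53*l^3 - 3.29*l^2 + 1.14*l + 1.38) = 1.53*l^3 - 2.64*l^2 - 0.52*l + 7.51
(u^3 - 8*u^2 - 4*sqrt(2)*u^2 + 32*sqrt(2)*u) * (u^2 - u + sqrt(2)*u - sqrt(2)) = u^5 - 9*u^4 - 3*sqrt(2)*u^4 + 27*sqrt(2)*u^3 - 24*sqrt(2)*u^2 + 72*u^2 - 64*u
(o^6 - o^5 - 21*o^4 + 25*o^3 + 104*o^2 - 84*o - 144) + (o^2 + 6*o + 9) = o^6 - o^5 - 21*o^4 + 25*o^3 + 105*o^2 - 78*o - 135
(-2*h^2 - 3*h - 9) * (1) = -2*h^2 - 3*h - 9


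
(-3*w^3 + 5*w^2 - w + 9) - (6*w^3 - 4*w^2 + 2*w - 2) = -9*w^3 + 9*w^2 - 3*w + 11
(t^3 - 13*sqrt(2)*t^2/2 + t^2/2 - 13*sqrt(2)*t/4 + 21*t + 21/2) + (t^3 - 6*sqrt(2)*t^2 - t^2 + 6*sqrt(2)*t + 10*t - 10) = 2*t^3 - 25*sqrt(2)*t^2/2 - t^2/2 + 11*sqrt(2)*t/4 + 31*t + 1/2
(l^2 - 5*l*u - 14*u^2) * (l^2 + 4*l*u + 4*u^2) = l^4 - l^3*u - 30*l^2*u^2 - 76*l*u^3 - 56*u^4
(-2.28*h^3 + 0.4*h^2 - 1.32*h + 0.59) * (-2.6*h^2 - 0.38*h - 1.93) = 5.928*h^5 - 0.1736*h^4 + 7.6804*h^3 - 1.8044*h^2 + 2.3234*h - 1.1387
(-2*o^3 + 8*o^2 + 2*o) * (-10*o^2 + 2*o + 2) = 20*o^5 - 84*o^4 - 8*o^3 + 20*o^2 + 4*o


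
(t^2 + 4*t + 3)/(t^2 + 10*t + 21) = (t + 1)/(t + 7)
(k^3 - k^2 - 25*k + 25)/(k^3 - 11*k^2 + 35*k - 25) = (k + 5)/(k - 5)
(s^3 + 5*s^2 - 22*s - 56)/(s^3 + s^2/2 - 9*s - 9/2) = 2*(s^3 + 5*s^2 - 22*s - 56)/(2*s^3 + s^2 - 18*s - 9)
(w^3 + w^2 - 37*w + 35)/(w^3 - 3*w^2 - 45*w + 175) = (w - 1)/(w - 5)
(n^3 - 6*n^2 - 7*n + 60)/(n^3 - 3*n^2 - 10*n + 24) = (n - 5)/(n - 2)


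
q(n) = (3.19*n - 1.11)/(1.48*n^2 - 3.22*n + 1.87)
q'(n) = (3.22 - 2.96*n)*(3.19*n - 1.11)/(1.48*n^2 - 3.22*n + 1.87)^2 + 3.19/(1.48*n^2 - 3.22*n + 1.87) = (-4.7212*n^2 + 3.2856*n + 2.3911)/(2.1904*n^4 - 9.5312*n^3 + 15.9036*n^2 - 12.0428*n + 3.4969)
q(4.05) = 0.90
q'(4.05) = -0.36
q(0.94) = 12.51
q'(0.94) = 57.42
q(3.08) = 1.45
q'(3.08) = -0.90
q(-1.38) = -0.60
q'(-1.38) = -0.13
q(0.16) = -0.43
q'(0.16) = 1.44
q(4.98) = 0.66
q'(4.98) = -0.19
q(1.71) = 6.28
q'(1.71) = -12.12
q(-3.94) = -0.36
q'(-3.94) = -0.06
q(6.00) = 0.50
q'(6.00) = -0.12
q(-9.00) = -0.20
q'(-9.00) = -0.02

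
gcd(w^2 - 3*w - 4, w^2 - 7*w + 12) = w - 4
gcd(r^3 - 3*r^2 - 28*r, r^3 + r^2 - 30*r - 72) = r + 4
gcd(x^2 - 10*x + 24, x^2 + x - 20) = x - 4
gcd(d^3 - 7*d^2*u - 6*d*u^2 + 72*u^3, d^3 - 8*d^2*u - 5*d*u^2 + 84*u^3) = -d^2 + d*u + 12*u^2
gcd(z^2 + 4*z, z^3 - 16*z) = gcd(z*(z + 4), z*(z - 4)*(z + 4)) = z^2 + 4*z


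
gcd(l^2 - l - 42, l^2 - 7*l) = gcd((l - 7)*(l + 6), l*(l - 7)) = l - 7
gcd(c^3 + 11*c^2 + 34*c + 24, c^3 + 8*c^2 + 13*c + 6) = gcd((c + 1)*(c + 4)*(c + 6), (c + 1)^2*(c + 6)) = c^2 + 7*c + 6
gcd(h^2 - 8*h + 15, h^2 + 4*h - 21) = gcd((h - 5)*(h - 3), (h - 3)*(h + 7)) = h - 3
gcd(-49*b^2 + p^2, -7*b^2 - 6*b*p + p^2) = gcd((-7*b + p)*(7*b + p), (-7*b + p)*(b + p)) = -7*b + p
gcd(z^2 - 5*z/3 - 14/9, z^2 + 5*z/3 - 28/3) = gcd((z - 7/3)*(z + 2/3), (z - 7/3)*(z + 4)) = z - 7/3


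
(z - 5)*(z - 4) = z^2 - 9*z + 20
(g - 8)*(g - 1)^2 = g^3 - 10*g^2 + 17*g - 8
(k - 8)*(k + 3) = k^2 - 5*k - 24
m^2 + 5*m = m*(m + 5)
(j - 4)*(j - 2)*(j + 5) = j^3 - j^2 - 22*j + 40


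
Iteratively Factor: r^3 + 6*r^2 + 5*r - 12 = (r + 4)*(r^2 + 2*r - 3) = (r + 3)*(r + 4)*(r - 1)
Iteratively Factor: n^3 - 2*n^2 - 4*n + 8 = (n - 2)*(n^2 - 4) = (n - 2)^2*(n + 2)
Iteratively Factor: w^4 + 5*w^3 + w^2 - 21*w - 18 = (w - 2)*(w^3 + 7*w^2 + 15*w + 9) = (w - 2)*(w + 3)*(w^2 + 4*w + 3) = (w - 2)*(w + 3)^2*(w + 1)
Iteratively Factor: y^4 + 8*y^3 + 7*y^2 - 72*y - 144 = (y - 3)*(y^3 + 11*y^2 + 40*y + 48) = (y - 3)*(y + 3)*(y^2 + 8*y + 16) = (y - 3)*(y + 3)*(y + 4)*(y + 4)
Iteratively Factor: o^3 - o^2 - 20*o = (o)*(o^2 - o - 20) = o*(o - 5)*(o + 4)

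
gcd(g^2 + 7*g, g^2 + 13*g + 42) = g + 7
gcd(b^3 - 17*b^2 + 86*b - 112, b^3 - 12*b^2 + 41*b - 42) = b^2 - 9*b + 14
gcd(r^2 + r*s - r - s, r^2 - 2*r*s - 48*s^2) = 1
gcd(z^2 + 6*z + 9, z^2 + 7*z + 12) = z + 3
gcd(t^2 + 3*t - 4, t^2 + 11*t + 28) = t + 4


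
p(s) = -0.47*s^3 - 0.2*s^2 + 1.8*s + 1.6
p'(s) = -1.41*s^2 - 0.4*s + 1.8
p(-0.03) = 1.55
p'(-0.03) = 1.81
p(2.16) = -0.18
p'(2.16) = -5.64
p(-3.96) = 20.52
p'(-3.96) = -18.73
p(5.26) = -62.87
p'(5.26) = -39.32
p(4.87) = -48.66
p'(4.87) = -33.59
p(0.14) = 1.85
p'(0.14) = 1.72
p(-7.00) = 140.41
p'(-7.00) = -64.49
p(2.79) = -5.14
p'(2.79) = -10.29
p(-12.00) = 763.36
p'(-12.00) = -196.44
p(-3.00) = 7.09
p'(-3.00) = -9.69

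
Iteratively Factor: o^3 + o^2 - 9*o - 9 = (o + 1)*(o^2 - 9) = (o - 3)*(o + 1)*(o + 3)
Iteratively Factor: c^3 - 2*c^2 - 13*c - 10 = (c + 2)*(c^2 - 4*c - 5) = (c - 5)*(c + 2)*(c + 1)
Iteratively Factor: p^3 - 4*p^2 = (p)*(p^2 - 4*p) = p*(p - 4)*(p)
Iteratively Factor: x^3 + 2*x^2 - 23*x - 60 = (x + 3)*(x^2 - x - 20) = (x + 3)*(x + 4)*(x - 5)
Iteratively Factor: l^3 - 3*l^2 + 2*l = (l - 1)*(l^2 - 2*l) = l*(l - 1)*(l - 2)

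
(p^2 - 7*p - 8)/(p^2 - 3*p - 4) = (p - 8)/(p - 4)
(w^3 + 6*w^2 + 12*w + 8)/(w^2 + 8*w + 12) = (w^2 + 4*w + 4)/(w + 6)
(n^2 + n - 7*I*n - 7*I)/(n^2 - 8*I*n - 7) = (n + 1)/(n - I)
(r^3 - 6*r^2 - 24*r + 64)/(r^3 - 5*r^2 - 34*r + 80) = (r + 4)/(r + 5)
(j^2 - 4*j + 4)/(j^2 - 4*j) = (j^2 - 4*j + 4)/(j*(j - 4))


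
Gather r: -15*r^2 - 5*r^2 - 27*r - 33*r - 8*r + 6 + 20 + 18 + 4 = -20*r^2 - 68*r + 48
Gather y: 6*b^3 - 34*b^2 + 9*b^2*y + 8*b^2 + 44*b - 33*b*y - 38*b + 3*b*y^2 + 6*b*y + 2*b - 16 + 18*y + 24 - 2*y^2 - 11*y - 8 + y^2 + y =6*b^3 - 26*b^2 + 8*b + y^2*(3*b - 1) + y*(9*b^2 - 27*b + 8)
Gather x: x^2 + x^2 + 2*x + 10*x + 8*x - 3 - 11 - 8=2*x^2 + 20*x - 22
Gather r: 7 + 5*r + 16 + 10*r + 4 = 15*r + 27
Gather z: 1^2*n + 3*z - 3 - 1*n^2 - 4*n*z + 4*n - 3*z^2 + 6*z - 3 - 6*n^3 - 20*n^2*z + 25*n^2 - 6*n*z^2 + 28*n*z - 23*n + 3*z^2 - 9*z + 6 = -6*n^3 + 24*n^2 - 6*n*z^2 - 18*n + z*(-20*n^2 + 24*n)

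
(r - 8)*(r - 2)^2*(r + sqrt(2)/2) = r^4 - 12*r^3 + sqrt(2)*r^3/2 - 6*sqrt(2)*r^2 + 36*r^2 - 32*r + 18*sqrt(2)*r - 16*sqrt(2)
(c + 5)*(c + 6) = c^2 + 11*c + 30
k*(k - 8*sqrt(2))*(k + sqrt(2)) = k^3 - 7*sqrt(2)*k^2 - 16*k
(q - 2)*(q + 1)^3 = q^4 + q^3 - 3*q^2 - 5*q - 2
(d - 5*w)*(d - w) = d^2 - 6*d*w + 5*w^2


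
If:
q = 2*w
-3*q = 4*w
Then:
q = 0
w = 0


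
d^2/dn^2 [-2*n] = 0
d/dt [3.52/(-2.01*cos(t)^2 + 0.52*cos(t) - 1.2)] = (1.8304 - 14.1504*cos(t))*sin(t)/(2.01*cos(t)^2 - 0.52*cos(t) + 1.2)^2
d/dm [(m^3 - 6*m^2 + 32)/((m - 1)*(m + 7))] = (m^4 + 12*m^3 - 57*m^2 + 20*m - 192)/(m^4 + 12*m^3 + 22*m^2 - 84*m + 49)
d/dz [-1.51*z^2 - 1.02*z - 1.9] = -3.02*z - 1.02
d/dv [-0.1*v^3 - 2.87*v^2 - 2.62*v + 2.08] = -0.3*v^2 - 5.74*v - 2.62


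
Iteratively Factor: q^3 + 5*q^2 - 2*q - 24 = (q - 2)*(q^2 + 7*q + 12) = (q - 2)*(q + 4)*(q + 3)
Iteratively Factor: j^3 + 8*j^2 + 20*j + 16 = (j + 2)*(j^2 + 6*j + 8) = (j + 2)^2*(j + 4)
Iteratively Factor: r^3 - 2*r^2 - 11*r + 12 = (r + 3)*(r^2 - 5*r + 4) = (r - 1)*(r + 3)*(r - 4)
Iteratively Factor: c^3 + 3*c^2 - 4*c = (c)*(c^2 + 3*c - 4) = c*(c + 4)*(c - 1)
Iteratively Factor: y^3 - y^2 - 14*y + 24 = (y - 2)*(y^2 + y - 12) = (y - 2)*(y + 4)*(y - 3)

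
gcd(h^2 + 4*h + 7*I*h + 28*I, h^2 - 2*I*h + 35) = 1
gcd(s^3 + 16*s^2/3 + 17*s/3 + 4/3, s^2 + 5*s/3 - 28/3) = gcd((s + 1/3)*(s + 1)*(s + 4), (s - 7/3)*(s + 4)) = s + 4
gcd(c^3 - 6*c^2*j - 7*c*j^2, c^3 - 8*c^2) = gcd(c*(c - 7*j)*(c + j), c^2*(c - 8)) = c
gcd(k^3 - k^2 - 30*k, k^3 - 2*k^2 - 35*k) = k^2 + 5*k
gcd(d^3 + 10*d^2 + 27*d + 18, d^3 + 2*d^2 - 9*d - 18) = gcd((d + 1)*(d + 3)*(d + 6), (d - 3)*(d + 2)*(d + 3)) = d + 3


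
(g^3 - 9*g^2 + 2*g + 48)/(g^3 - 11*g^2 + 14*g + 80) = (g - 3)/(g - 5)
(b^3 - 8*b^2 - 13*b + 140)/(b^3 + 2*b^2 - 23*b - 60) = (b - 7)/(b + 3)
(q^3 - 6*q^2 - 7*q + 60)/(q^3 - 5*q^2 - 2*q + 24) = (q^2 - 2*q - 15)/(q^2 - q - 6)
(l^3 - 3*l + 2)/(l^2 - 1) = (l^2 + l - 2)/(l + 1)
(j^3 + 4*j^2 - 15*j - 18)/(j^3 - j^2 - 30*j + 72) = (j + 1)/(j - 4)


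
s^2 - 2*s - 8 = (s - 4)*(s + 2)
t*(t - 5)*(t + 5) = t^3 - 25*t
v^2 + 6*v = v*(v + 6)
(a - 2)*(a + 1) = a^2 - a - 2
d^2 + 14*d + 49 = (d + 7)^2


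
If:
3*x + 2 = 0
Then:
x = -2/3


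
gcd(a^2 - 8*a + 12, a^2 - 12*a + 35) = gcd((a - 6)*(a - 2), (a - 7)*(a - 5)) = 1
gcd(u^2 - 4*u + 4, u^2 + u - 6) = u - 2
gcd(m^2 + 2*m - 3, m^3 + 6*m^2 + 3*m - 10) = m - 1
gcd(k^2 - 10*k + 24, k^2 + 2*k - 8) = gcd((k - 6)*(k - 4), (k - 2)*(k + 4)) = 1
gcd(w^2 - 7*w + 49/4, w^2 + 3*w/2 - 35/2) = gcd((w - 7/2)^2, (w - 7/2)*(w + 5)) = w - 7/2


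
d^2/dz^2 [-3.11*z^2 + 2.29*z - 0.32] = -6.22000000000000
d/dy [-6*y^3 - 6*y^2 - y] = -18*y^2 - 12*y - 1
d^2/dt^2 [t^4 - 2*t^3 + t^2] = 12*t^2 - 12*t + 2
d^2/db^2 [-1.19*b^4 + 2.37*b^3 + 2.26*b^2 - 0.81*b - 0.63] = -14.28*b^2 + 14.22*b + 4.52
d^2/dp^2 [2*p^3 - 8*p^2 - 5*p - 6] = 12*p - 16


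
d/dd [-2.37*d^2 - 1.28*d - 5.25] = -4.74*d - 1.28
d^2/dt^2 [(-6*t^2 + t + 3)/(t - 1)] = -4/(t^3 - 3*t^2 + 3*t - 1)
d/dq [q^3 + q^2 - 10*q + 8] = 3*q^2 + 2*q - 10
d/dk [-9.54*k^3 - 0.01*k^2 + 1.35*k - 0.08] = -28.62*k^2 - 0.02*k + 1.35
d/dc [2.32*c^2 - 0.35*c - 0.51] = 4.64*c - 0.35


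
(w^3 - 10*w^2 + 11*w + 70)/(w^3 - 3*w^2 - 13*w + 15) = (w^2 - 5*w - 14)/(w^2 + 2*w - 3)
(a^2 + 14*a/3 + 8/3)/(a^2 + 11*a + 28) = (a + 2/3)/(a + 7)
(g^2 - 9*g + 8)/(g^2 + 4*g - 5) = (g - 8)/(g + 5)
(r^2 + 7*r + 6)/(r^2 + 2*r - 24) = (r + 1)/(r - 4)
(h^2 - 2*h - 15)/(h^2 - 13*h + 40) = (h + 3)/(h - 8)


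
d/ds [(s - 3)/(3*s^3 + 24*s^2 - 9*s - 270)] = (-2*s - 11)/(3*(s^4 + 22*s^3 + 181*s^2 + 660*s + 900))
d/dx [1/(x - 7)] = -1/(x - 7)^2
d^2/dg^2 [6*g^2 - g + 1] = 12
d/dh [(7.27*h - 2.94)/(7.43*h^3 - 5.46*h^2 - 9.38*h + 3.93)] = (-108.0322*h^3 + 105.2268*h^2 - 32.1048*h + 0.993899999999996)/(55.2049*h^6 - 81.1356*h^5 - 109.5752*h^4 + 160.8294*h^3 + 45.0688*h^2 - 73.7268*h + 15.4449)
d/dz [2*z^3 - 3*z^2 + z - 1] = 6*z^2 - 6*z + 1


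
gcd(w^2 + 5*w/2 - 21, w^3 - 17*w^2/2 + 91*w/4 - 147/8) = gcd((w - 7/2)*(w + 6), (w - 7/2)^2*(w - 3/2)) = w - 7/2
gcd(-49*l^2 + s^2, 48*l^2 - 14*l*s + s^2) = 1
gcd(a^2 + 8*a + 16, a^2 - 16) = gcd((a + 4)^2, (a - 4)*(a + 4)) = a + 4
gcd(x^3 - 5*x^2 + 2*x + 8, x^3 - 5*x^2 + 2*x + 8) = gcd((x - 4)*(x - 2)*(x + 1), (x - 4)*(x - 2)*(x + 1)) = x^3 - 5*x^2 + 2*x + 8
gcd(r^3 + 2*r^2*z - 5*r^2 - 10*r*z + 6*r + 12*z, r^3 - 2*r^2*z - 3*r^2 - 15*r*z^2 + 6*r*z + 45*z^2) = r - 3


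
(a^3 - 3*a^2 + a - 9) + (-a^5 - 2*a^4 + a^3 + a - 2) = -a^5 - 2*a^4 + 2*a^3 - 3*a^2 + 2*a - 11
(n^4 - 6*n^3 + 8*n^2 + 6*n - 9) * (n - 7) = n^5 - 13*n^4 + 50*n^3 - 50*n^2 - 51*n + 63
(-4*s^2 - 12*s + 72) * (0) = 0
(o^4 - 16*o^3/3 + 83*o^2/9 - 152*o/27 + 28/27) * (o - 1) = o^5 - 19*o^4/3 + 131*o^3/9 - 401*o^2/27 + 20*o/3 - 28/27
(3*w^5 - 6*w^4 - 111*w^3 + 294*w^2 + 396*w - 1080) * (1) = 3*w^5 - 6*w^4 - 111*w^3 + 294*w^2 + 396*w - 1080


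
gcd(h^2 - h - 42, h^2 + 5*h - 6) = h + 6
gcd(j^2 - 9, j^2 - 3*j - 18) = j + 3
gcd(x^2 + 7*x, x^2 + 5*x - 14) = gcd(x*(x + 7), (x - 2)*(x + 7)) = x + 7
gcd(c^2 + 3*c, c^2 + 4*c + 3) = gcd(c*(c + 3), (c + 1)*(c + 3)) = c + 3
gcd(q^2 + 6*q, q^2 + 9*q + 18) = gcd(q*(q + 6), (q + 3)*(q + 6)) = q + 6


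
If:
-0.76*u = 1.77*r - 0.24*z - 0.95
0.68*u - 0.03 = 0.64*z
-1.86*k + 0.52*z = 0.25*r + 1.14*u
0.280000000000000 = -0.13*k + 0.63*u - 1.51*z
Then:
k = -0.03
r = 0.59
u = -0.21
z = -0.27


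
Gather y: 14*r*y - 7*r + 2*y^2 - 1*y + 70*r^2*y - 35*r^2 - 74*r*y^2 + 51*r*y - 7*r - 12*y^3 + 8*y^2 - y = -35*r^2 - 14*r - 12*y^3 + y^2*(10 - 74*r) + y*(70*r^2 + 65*r - 2)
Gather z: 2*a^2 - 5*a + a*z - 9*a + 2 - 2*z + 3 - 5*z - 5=2*a^2 - 14*a + z*(a - 7)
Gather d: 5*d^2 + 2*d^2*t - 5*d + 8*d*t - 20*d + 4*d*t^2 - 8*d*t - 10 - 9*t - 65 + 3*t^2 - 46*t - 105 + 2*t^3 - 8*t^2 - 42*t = d^2*(2*t + 5) + d*(4*t^2 - 25) + 2*t^3 - 5*t^2 - 97*t - 180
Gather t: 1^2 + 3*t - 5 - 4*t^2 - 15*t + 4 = -4*t^2 - 12*t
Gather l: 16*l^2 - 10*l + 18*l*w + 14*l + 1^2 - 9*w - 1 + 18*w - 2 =16*l^2 + l*(18*w + 4) + 9*w - 2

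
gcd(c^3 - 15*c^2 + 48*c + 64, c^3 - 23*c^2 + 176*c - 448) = c^2 - 16*c + 64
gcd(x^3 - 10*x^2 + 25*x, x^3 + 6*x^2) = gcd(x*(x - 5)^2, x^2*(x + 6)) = x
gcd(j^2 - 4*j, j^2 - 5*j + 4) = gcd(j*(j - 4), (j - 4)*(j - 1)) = j - 4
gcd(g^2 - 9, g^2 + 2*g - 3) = g + 3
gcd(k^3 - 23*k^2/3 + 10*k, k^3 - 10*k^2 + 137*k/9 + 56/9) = 1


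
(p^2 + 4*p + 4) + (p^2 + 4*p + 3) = 2*p^2 + 8*p + 7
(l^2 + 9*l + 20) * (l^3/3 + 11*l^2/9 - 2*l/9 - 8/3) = l^5/3 + 38*l^4/9 + 157*l^3/9 + 178*l^2/9 - 256*l/9 - 160/3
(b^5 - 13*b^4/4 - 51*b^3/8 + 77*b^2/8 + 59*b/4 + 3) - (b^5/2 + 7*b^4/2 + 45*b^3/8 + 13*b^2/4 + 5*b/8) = b^5/2 - 27*b^4/4 - 12*b^3 + 51*b^2/8 + 113*b/8 + 3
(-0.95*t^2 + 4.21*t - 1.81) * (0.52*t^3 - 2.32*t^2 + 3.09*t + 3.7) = -0.494*t^5 + 4.3932*t^4 - 13.6439*t^3 + 13.6931*t^2 + 9.9841*t - 6.697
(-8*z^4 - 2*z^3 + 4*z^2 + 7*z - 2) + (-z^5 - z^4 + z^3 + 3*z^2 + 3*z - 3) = -z^5 - 9*z^4 - z^3 + 7*z^2 + 10*z - 5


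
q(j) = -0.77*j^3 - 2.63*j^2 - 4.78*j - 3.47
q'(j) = -2.31*j^2 - 5.26*j - 4.78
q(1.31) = -15.98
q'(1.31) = -15.63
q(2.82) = -55.13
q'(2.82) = -37.98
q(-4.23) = 27.97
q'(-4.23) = -23.86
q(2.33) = -38.63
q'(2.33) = -29.58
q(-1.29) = -0.03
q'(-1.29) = -1.84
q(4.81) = -173.00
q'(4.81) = -83.52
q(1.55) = -20.06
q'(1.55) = -18.48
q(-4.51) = 35.23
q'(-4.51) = -28.04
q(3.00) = -62.27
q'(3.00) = -41.35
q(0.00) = -3.47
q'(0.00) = -4.78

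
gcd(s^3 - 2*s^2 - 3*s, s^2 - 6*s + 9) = s - 3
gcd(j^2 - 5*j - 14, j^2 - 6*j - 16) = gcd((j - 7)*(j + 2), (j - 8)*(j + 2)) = j + 2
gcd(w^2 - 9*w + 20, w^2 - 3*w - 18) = 1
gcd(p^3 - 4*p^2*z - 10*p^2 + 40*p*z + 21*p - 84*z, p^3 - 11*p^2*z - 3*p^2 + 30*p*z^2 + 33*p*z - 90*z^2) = p - 3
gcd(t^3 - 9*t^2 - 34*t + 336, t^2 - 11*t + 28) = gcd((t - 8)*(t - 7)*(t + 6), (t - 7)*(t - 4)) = t - 7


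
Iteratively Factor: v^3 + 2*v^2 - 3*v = (v)*(v^2 + 2*v - 3) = v*(v + 3)*(v - 1)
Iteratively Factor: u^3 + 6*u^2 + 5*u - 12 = (u + 3)*(u^2 + 3*u - 4) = (u + 3)*(u + 4)*(u - 1)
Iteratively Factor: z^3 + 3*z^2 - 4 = (z + 2)*(z^2 + z - 2) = (z + 2)^2*(z - 1)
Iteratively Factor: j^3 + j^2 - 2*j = (j - 1)*(j^2 + 2*j) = j*(j - 1)*(j + 2)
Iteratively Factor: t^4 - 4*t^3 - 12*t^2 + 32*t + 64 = (t - 4)*(t^3 - 12*t - 16) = (t - 4)*(t + 2)*(t^2 - 2*t - 8) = (t - 4)*(t + 2)^2*(t - 4)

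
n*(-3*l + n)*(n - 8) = -3*l*n^2 + 24*l*n + n^3 - 8*n^2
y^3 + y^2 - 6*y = y*(y - 2)*(y + 3)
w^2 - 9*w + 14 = (w - 7)*(w - 2)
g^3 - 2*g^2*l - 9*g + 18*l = (g - 3)*(g + 3)*(g - 2*l)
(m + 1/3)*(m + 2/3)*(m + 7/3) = m^3 + 10*m^2/3 + 23*m/9 + 14/27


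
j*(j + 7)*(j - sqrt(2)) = j^3 - sqrt(2)*j^2 + 7*j^2 - 7*sqrt(2)*j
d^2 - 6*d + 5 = (d - 5)*(d - 1)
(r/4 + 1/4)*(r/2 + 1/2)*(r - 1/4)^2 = r^4/8 + 3*r^3/16 + r^2/128 - 3*r/64 + 1/128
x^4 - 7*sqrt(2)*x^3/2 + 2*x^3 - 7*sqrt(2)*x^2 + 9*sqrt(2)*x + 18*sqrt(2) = (x + 2)*(x - 3*sqrt(2))*(x - 3*sqrt(2)/2)*(x + sqrt(2))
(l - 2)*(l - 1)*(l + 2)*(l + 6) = l^4 + 5*l^3 - 10*l^2 - 20*l + 24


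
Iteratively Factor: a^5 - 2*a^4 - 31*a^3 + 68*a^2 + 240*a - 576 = (a + 4)*(a^4 - 6*a^3 - 7*a^2 + 96*a - 144) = (a - 4)*(a + 4)*(a^3 - 2*a^2 - 15*a + 36) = (a - 4)*(a - 3)*(a + 4)*(a^2 + a - 12) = (a - 4)*(a - 3)^2*(a + 4)*(a + 4)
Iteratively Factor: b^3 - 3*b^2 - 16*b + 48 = (b - 3)*(b^2 - 16) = (b - 4)*(b - 3)*(b + 4)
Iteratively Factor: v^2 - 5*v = (v - 5)*(v)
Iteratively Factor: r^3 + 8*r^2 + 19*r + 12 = (r + 4)*(r^2 + 4*r + 3) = (r + 1)*(r + 4)*(r + 3)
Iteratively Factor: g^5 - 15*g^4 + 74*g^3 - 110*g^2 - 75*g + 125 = (g - 1)*(g^4 - 14*g^3 + 60*g^2 - 50*g - 125) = (g - 1)*(g + 1)*(g^3 - 15*g^2 + 75*g - 125) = (g - 5)*(g - 1)*(g + 1)*(g^2 - 10*g + 25) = (g - 5)^2*(g - 1)*(g + 1)*(g - 5)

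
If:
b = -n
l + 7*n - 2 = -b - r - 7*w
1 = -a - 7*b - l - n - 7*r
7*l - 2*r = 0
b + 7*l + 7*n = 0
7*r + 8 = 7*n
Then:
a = 341/49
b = -2/7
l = -12/49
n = 2/7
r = -6/7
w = 68/343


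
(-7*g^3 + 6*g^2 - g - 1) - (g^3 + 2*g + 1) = -8*g^3 + 6*g^2 - 3*g - 2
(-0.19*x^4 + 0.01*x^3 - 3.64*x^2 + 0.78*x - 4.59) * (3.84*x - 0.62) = -0.7296*x^5 + 0.1562*x^4 - 13.9838*x^3 + 5.252*x^2 - 18.1092*x + 2.8458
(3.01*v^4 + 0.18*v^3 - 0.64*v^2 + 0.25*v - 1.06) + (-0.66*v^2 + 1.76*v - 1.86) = 3.01*v^4 + 0.18*v^3 - 1.3*v^2 + 2.01*v - 2.92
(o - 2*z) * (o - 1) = o^2 - 2*o*z - o + 2*z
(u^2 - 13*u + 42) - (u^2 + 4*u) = 42 - 17*u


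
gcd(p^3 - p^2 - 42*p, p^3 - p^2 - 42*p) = p^3 - p^2 - 42*p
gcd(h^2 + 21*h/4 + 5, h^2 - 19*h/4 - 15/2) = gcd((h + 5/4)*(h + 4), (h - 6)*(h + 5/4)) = h + 5/4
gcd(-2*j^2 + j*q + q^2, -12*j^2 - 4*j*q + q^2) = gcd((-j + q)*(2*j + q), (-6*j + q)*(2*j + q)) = 2*j + q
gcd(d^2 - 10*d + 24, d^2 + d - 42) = d - 6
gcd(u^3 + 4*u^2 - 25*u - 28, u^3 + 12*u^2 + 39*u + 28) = u^2 + 8*u + 7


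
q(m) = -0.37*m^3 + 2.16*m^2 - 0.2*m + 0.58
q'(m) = -1.11*m^2 + 4.32*m - 0.2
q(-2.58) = 21.83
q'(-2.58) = -18.73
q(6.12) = -4.55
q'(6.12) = -15.34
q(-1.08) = 3.78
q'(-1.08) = -6.16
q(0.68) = 1.33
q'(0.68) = 2.22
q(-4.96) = 99.86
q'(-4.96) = -48.93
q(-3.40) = 40.77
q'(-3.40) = -27.72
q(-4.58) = 82.35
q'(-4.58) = -43.27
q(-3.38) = 40.22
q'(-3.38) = -27.48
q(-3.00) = 30.61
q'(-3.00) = -23.15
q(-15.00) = 1738.33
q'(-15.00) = -314.75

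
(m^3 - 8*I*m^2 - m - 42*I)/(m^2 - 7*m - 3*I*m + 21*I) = (m^2 - 5*I*m + 14)/(m - 7)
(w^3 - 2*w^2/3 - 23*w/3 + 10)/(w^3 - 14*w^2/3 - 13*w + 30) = (w - 2)/(w - 6)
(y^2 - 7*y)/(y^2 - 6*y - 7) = y/(y + 1)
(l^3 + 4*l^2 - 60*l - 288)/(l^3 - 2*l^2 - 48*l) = (l + 6)/l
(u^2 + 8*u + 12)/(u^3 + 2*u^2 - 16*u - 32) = (u + 6)/(u^2 - 16)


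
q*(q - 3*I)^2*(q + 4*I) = q^4 - 2*I*q^3 + 15*q^2 - 36*I*q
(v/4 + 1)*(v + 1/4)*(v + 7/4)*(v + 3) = v^4/4 + 9*v^3/4 + 423*v^2/64 + 433*v/64 + 21/16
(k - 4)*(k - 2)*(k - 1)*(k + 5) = k^4 - 2*k^3 - 21*k^2 + 62*k - 40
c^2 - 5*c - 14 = (c - 7)*(c + 2)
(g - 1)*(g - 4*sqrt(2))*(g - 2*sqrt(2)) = g^3 - 6*sqrt(2)*g^2 - g^2 + 6*sqrt(2)*g + 16*g - 16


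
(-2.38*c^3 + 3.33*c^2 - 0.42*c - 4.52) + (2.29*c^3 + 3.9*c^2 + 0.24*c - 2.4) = -0.0899999999999999*c^3 + 7.23*c^2 - 0.18*c - 6.92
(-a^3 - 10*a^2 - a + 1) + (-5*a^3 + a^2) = -6*a^3 - 9*a^2 - a + 1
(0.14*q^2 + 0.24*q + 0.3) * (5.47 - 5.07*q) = -0.7098*q^3 - 0.451*q^2 - 0.2082*q + 1.641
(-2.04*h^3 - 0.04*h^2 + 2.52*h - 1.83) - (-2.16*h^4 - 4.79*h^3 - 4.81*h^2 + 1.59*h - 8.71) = 2.16*h^4 + 2.75*h^3 + 4.77*h^2 + 0.93*h + 6.88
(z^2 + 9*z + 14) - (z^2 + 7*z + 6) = 2*z + 8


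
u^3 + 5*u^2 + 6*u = u*(u + 2)*(u + 3)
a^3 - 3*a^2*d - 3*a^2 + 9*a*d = a*(a - 3)*(a - 3*d)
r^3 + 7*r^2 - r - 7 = (r - 1)*(r + 1)*(r + 7)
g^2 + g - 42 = (g - 6)*(g + 7)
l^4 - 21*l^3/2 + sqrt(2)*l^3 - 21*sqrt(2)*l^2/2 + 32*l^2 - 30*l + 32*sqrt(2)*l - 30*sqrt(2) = (l - 6)*(l - 5/2)*(l - 2)*(l + sqrt(2))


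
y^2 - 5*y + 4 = (y - 4)*(y - 1)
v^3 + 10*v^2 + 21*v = v*(v + 3)*(v + 7)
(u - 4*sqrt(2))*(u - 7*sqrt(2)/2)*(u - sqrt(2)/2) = u^3 - 8*sqrt(2)*u^2 + 71*u/2 - 14*sqrt(2)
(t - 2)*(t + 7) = t^2 + 5*t - 14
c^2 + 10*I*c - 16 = (c + 2*I)*(c + 8*I)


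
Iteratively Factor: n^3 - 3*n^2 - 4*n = (n + 1)*(n^2 - 4*n) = n*(n + 1)*(n - 4)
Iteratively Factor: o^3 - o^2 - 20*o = (o)*(o^2 - o - 20) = o*(o + 4)*(o - 5)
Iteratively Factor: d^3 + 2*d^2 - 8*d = (d)*(d^2 + 2*d - 8) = d*(d + 4)*(d - 2)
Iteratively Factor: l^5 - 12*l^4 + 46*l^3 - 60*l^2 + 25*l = (l)*(l^4 - 12*l^3 + 46*l^2 - 60*l + 25) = l*(l - 5)*(l^3 - 7*l^2 + 11*l - 5) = l*(l - 5)*(l - 1)*(l^2 - 6*l + 5) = l*(l - 5)*(l - 1)^2*(l - 5)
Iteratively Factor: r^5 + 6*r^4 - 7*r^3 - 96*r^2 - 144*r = (r + 3)*(r^4 + 3*r^3 - 16*r^2 - 48*r) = (r - 4)*(r + 3)*(r^3 + 7*r^2 + 12*r) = (r - 4)*(r + 3)^2*(r^2 + 4*r) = r*(r - 4)*(r + 3)^2*(r + 4)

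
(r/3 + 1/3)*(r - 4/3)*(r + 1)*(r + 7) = r^4/3 + 23*r^3/9 + r^2 - 13*r/3 - 28/9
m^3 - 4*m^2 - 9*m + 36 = (m - 4)*(m - 3)*(m + 3)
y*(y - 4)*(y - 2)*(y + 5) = y^4 - y^3 - 22*y^2 + 40*y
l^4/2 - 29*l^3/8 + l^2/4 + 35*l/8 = l*(l/2 + 1/2)*(l - 7)*(l - 5/4)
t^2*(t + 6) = t^3 + 6*t^2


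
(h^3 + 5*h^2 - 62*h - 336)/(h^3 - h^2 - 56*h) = (h + 6)/h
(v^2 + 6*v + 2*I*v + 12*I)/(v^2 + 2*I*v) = (v + 6)/v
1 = 1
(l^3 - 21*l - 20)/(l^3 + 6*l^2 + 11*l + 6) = (l^2 - l - 20)/(l^2 + 5*l + 6)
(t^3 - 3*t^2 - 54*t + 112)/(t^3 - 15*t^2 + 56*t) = (t^2 + 5*t - 14)/(t*(t - 7))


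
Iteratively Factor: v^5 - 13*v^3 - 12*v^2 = (v)*(v^4 - 13*v^2 - 12*v) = v*(v - 4)*(v^3 + 4*v^2 + 3*v) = v^2*(v - 4)*(v^2 + 4*v + 3) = v^2*(v - 4)*(v + 1)*(v + 3)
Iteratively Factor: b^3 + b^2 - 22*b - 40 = (b + 4)*(b^2 - 3*b - 10) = (b + 2)*(b + 4)*(b - 5)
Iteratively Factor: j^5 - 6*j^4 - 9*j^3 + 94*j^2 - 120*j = (j + 4)*(j^4 - 10*j^3 + 31*j^2 - 30*j) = (j - 2)*(j + 4)*(j^3 - 8*j^2 + 15*j) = (j - 3)*(j - 2)*(j + 4)*(j^2 - 5*j) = (j - 5)*(j - 3)*(j - 2)*(j + 4)*(j)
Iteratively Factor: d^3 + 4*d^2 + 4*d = (d)*(d^2 + 4*d + 4) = d*(d + 2)*(d + 2)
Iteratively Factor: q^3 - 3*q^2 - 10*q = (q - 5)*(q^2 + 2*q) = (q - 5)*(q + 2)*(q)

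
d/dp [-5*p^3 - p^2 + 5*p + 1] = -15*p^2 - 2*p + 5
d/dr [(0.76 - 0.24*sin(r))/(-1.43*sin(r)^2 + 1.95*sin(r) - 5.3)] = (-0.3432*sin(r)^2 + 2.1736*sin(r) - 0.21)*cos(r)/(2.0449*sin(r)^4 - 5.577*sin(r)^3 + 18.9605*sin(r)^2 - 20.67*sin(r) + 28.09)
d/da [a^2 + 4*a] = 2*a + 4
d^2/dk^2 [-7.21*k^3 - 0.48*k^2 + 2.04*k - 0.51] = -43.26*k - 0.96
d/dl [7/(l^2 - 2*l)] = 14*(1 - l)/(l^2*(l - 2)^2)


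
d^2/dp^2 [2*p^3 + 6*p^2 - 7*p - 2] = 12*p + 12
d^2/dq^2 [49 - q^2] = -2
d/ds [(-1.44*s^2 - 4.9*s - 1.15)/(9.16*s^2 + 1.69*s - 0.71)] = (42.4504*s^2 + 23.1128*s + 5.4225)/(83.9056*s^4 + 30.9608*s^3 - 10.1511*s^2 - 2.3998*s + 0.5041)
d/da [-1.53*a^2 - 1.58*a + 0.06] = -3.06*a - 1.58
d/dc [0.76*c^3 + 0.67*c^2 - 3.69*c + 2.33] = 2.28*c^2 + 1.34*c - 3.69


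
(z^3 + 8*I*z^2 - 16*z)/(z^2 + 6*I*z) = (z^2 + 8*I*z - 16)/(z + 6*I)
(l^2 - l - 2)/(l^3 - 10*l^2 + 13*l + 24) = (l - 2)/(l^2 - 11*l + 24)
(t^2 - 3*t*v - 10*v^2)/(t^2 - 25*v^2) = (t + 2*v)/(t + 5*v)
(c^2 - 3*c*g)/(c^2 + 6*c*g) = (c - 3*g)/(c + 6*g)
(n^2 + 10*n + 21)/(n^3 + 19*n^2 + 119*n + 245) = (n + 3)/(n^2 + 12*n + 35)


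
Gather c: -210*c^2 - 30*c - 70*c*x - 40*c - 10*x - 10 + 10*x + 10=-210*c^2 + c*(-70*x - 70)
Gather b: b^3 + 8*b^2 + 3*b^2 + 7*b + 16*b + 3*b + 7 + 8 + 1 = b^3 + 11*b^2 + 26*b + 16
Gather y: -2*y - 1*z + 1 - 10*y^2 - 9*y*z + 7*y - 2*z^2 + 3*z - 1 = -10*y^2 + y*(5 - 9*z) - 2*z^2 + 2*z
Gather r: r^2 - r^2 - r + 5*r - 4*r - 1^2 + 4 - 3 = 0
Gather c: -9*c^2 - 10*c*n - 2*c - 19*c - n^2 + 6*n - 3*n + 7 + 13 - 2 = -9*c^2 + c*(-10*n - 21) - n^2 + 3*n + 18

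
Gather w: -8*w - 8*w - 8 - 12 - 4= -16*w - 24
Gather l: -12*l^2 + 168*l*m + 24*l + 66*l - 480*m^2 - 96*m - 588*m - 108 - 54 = -12*l^2 + l*(168*m + 90) - 480*m^2 - 684*m - 162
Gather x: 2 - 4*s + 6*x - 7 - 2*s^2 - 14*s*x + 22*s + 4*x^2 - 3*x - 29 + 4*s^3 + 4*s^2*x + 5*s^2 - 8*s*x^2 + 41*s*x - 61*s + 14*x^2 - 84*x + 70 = 4*s^3 + 3*s^2 - 43*s + x^2*(18 - 8*s) + x*(4*s^2 + 27*s - 81) + 36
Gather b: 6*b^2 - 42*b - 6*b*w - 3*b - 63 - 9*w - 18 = 6*b^2 + b*(-6*w - 45) - 9*w - 81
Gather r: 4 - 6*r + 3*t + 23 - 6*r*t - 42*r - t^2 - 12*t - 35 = r*(-6*t - 48) - t^2 - 9*t - 8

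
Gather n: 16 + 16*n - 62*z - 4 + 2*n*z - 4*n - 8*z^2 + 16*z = n*(2*z + 12) - 8*z^2 - 46*z + 12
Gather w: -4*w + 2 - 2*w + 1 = 3 - 6*w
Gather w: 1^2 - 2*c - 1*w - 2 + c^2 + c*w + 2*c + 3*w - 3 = c^2 + w*(c + 2) - 4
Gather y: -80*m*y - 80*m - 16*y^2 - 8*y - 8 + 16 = -80*m - 16*y^2 + y*(-80*m - 8) + 8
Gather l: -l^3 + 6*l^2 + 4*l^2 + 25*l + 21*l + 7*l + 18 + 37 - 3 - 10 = -l^3 + 10*l^2 + 53*l + 42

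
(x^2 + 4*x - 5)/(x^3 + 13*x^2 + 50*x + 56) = (x^2 + 4*x - 5)/(x^3 + 13*x^2 + 50*x + 56)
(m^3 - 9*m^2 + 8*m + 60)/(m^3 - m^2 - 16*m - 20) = (m - 6)/(m + 2)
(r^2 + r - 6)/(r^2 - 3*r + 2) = (r + 3)/(r - 1)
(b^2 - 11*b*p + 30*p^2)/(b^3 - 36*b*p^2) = (b - 5*p)/(b*(b + 6*p))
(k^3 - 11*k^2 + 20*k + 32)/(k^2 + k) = k - 12 + 32/k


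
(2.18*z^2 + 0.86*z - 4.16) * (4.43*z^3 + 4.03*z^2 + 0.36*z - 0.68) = 9.6574*z^5 + 12.5952*z^4 - 14.1782*z^3 - 17.9376*z^2 - 2.0824*z + 2.8288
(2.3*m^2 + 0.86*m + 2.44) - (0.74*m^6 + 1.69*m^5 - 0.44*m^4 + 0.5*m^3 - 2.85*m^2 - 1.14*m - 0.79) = -0.74*m^6 - 1.69*m^5 + 0.44*m^4 - 0.5*m^3 + 5.15*m^2 + 2.0*m + 3.23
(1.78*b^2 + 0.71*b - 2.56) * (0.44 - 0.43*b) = -0.7654*b^3 + 0.4779*b^2 + 1.4132*b - 1.1264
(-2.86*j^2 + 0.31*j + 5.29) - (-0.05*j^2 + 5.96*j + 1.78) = -2.81*j^2 - 5.65*j + 3.51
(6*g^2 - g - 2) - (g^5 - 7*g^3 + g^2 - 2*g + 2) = -g^5 + 7*g^3 + 5*g^2 + g - 4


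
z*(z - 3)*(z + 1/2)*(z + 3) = z^4 + z^3/2 - 9*z^2 - 9*z/2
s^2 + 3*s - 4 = (s - 1)*(s + 4)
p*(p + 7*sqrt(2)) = p^2 + 7*sqrt(2)*p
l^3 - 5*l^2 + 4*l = l*(l - 4)*(l - 1)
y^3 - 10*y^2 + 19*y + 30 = (y - 6)*(y - 5)*(y + 1)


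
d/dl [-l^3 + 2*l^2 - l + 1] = -3*l^2 + 4*l - 1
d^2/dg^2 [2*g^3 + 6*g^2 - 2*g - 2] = 12*g + 12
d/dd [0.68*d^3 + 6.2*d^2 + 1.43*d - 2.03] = 2.04*d^2 + 12.4*d + 1.43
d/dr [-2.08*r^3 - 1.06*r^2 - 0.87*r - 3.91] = -6.24*r^2 - 2.12*r - 0.87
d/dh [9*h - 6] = 9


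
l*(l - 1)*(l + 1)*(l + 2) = l^4 + 2*l^3 - l^2 - 2*l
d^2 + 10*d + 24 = (d + 4)*(d + 6)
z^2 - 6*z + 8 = (z - 4)*(z - 2)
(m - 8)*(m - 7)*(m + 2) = m^3 - 13*m^2 + 26*m + 112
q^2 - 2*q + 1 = (q - 1)^2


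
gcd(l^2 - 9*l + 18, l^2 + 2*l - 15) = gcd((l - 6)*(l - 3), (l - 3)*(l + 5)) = l - 3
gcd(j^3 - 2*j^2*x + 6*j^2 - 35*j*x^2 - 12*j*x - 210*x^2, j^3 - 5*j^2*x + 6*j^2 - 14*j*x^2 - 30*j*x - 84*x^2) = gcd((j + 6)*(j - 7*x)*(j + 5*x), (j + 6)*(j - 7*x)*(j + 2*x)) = -j^2 + 7*j*x - 6*j + 42*x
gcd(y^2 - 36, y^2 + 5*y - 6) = y + 6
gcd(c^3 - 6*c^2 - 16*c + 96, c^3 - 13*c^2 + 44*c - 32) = c - 4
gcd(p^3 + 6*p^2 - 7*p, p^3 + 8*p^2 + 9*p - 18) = p - 1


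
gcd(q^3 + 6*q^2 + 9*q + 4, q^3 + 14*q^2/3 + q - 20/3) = q + 4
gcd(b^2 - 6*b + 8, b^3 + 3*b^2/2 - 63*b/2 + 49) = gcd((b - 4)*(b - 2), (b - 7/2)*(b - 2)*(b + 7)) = b - 2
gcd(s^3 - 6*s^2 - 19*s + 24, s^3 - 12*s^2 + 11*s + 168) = s^2 - 5*s - 24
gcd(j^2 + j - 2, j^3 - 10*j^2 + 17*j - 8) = j - 1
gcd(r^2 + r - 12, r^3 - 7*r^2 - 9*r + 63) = r - 3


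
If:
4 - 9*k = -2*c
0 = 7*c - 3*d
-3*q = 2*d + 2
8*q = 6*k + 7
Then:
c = -135/124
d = -315/124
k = 113/558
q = 191/186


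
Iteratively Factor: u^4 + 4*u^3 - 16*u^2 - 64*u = (u + 4)*(u^3 - 16*u) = (u + 4)^2*(u^2 - 4*u) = u*(u + 4)^2*(u - 4)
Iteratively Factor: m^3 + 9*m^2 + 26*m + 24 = (m + 3)*(m^2 + 6*m + 8) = (m + 3)*(m + 4)*(m + 2)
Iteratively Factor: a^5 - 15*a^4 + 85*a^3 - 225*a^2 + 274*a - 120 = (a - 2)*(a^4 - 13*a^3 + 59*a^2 - 107*a + 60) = (a - 4)*(a - 2)*(a^3 - 9*a^2 + 23*a - 15) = (a - 4)*(a - 3)*(a - 2)*(a^2 - 6*a + 5) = (a - 5)*(a - 4)*(a - 3)*(a - 2)*(a - 1)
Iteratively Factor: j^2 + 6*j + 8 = (j + 4)*(j + 2)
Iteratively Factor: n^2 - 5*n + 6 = (n - 3)*(n - 2)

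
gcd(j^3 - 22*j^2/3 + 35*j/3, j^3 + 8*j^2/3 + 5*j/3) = j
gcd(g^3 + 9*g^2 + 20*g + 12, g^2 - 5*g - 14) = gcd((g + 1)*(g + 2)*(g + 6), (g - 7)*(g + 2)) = g + 2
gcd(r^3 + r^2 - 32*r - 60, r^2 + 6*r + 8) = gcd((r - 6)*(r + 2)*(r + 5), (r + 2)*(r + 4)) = r + 2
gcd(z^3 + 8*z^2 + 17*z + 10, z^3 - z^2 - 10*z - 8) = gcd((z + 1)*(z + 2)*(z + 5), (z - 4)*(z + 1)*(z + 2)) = z^2 + 3*z + 2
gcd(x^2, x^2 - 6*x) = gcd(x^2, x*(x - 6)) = x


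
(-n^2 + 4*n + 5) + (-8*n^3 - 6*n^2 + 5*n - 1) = -8*n^3 - 7*n^2 + 9*n + 4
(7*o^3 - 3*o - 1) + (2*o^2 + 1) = 7*o^3 + 2*o^2 - 3*o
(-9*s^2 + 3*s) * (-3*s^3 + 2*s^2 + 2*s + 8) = 27*s^5 - 27*s^4 - 12*s^3 - 66*s^2 + 24*s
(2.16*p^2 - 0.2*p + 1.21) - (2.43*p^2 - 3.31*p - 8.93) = -0.27*p^2 + 3.11*p + 10.14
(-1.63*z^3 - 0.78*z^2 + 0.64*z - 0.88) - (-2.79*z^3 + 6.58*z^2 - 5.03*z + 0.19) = 1.16*z^3 - 7.36*z^2 + 5.67*z - 1.07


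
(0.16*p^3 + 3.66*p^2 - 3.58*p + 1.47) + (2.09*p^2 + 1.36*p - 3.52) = 0.16*p^3 + 5.75*p^2 - 2.22*p - 2.05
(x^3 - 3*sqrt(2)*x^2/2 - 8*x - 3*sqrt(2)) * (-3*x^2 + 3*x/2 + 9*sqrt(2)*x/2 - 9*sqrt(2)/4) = -3*x^5 + 3*x^4/2 + 9*sqrt(2)*x^4 - 9*sqrt(2)*x^3/2 + 21*x^3/2 - 27*sqrt(2)*x^2 - 21*x^2/4 - 27*x + 27*sqrt(2)*x/2 + 27/2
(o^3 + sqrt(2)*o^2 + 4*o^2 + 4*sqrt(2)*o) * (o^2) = o^5 + sqrt(2)*o^4 + 4*o^4 + 4*sqrt(2)*o^3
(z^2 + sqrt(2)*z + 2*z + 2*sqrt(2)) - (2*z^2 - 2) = -z^2 + sqrt(2)*z + 2*z + 2 + 2*sqrt(2)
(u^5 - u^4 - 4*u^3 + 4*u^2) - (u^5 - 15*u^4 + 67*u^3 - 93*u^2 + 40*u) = 14*u^4 - 71*u^3 + 97*u^2 - 40*u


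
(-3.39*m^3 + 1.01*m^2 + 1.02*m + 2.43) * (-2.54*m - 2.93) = 8.6106*m^4 + 7.3673*m^3 - 5.5501*m^2 - 9.1608*m - 7.1199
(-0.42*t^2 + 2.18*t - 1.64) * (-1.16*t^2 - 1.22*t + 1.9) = 0.4872*t^4 - 2.0164*t^3 - 1.5552*t^2 + 6.1428*t - 3.116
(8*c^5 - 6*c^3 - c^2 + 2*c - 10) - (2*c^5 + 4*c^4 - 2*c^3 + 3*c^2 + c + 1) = 6*c^5 - 4*c^4 - 4*c^3 - 4*c^2 + c - 11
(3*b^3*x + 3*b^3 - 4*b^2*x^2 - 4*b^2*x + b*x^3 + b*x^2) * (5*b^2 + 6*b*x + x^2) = 15*b^5*x + 15*b^5 - 2*b^4*x^2 - 2*b^4*x - 16*b^3*x^3 - 16*b^3*x^2 + 2*b^2*x^4 + 2*b^2*x^3 + b*x^5 + b*x^4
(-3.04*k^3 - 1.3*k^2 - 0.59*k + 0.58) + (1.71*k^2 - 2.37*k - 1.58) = -3.04*k^3 + 0.41*k^2 - 2.96*k - 1.0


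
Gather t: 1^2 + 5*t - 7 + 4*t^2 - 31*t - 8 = 4*t^2 - 26*t - 14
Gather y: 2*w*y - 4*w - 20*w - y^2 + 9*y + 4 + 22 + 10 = -24*w - y^2 + y*(2*w + 9) + 36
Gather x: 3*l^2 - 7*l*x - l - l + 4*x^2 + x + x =3*l^2 - 2*l + 4*x^2 + x*(2 - 7*l)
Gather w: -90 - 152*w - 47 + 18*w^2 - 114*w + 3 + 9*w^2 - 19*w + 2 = 27*w^2 - 285*w - 132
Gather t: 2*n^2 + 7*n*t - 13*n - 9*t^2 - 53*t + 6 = 2*n^2 - 13*n - 9*t^2 + t*(7*n - 53) + 6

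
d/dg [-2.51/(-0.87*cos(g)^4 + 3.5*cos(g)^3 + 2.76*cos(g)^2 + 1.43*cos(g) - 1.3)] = (8.7348*cos(g)^3 - 26.355*cos(g)^2 - 13.8552*cos(g) - 3.5893)*sin(g)/(-0.87*cos(g)^4 + 3.5*cos(g)^3 + 2.76*cos(g)^2 + 1.43*cos(g) - 1.3)^2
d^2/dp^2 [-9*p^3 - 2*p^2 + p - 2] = -54*p - 4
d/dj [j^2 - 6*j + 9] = 2*j - 6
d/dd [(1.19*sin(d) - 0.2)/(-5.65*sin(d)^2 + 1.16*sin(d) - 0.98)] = (6.7235*sin(d)^2 - 2.26*sin(d) - 0.9342)*cos(d)/(31.9225*sin(d)^4 - 13.108*sin(d)^3 + 12.4196*sin(d)^2 - 2.2736*sin(d) + 0.9604)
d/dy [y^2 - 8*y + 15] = 2*y - 8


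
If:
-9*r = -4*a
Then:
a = 9*r/4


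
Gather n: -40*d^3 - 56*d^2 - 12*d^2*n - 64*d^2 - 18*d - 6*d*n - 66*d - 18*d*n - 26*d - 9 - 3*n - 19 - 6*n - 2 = -40*d^3 - 120*d^2 - 110*d + n*(-12*d^2 - 24*d - 9) - 30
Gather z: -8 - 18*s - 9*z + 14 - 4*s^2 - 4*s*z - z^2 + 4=-4*s^2 - 18*s - z^2 + z*(-4*s - 9) + 10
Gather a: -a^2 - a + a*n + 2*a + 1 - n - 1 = -a^2 + a*(n + 1) - n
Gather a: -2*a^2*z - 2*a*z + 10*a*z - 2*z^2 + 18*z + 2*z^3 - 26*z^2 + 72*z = -2*a^2*z + 8*a*z + 2*z^3 - 28*z^2 + 90*z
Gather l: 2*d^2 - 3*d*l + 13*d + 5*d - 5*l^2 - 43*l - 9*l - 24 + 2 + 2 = 2*d^2 + 18*d - 5*l^2 + l*(-3*d - 52) - 20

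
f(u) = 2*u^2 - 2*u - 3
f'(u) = 4*u - 2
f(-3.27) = 24.93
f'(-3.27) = -15.08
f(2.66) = 5.83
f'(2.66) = 8.64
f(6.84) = 76.89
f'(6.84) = 25.36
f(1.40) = -1.88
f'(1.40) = 3.60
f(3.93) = 20.03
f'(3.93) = 13.72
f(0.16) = -3.27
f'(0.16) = -1.36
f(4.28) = 25.08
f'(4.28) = 15.12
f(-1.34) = 3.27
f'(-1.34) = -7.36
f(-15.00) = 477.00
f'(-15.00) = -62.00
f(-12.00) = 309.00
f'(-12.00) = -50.00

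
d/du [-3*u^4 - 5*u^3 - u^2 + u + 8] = -12*u^3 - 15*u^2 - 2*u + 1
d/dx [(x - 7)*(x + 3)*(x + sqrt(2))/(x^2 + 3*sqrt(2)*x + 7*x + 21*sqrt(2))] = (-(x - 7)*(x + 3)*(x + sqrt(2))*(2*x + 3*sqrt(2) + 7) + ((x - 7)*(x + 3) + (x - 7)*(x + sqrt(2)) + (x + 3)*(x + sqrt(2)))*(x^2 + 3*sqrt(2)*x + 7*x + 21*sqrt(2)))/(x^2 + 3*sqrt(2)*x + 7*x + 21*sqrt(2))^2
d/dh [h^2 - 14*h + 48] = 2*h - 14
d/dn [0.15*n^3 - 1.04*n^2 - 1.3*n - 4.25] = 0.45*n^2 - 2.08*n - 1.3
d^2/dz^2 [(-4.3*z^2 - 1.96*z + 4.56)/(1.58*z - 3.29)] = (-7.105427357601e-15*z^2 - 90.697036)/(3.944312*z^3 - 24.639468*z^2 + 51.306234*z - 35.611289)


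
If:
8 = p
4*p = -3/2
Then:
No Solution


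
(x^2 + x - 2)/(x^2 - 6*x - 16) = (x - 1)/(x - 8)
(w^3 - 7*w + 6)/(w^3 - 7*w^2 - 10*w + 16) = (w^2 + w - 6)/(w^2 - 6*w - 16)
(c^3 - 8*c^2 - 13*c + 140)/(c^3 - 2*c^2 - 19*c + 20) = (c - 7)/(c - 1)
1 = 1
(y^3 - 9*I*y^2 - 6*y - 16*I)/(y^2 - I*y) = (y^3 - 9*I*y^2 - 6*y - 16*I)/(y*(y - I))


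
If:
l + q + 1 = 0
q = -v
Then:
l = v - 1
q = -v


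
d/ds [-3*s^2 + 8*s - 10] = 8 - 6*s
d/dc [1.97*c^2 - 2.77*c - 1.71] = 3.94*c - 2.77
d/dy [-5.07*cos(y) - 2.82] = 5.07*sin(y)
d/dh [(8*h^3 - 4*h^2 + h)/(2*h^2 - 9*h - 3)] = (16*h^4 - 144*h^3 - 38*h^2 + 24*h - 3)/(4*h^4 - 36*h^3 + 69*h^2 + 54*h + 9)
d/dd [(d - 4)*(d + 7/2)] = 2*d - 1/2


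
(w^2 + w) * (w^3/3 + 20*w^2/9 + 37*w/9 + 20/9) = w^5/3 + 23*w^4/9 + 19*w^3/3 + 19*w^2/3 + 20*w/9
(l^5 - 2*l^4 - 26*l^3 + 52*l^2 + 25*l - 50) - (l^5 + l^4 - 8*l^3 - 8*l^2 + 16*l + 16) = -3*l^4 - 18*l^3 + 60*l^2 + 9*l - 66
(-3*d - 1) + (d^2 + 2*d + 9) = d^2 - d + 8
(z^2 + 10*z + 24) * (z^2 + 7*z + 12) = z^4 + 17*z^3 + 106*z^2 + 288*z + 288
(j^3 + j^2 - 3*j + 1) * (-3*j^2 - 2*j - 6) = -3*j^5 - 5*j^4 + j^3 - 3*j^2 + 16*j - 6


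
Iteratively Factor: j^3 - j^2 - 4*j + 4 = (j - 1)*(j^2 - 4) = (j - 1)*(j + 2)*(j - 2)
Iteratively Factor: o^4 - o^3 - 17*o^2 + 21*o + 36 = (o + 4)*(o^3 - 5*o^2 + 3*o + 9) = (o + 1)*(o + 4)*(o^2 - 6*o + 9) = (o - 3)*(o + 1)*(o + 4)*(o - 3)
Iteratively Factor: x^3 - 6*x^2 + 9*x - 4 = (x - 1)*(x^2 - 5*x + 4) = (x - 4)*(x - 1)*(x - 1)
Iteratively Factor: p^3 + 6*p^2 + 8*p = (p + 2)*(p^2 + 4*p) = (p + 2)*(p + 4)*(p)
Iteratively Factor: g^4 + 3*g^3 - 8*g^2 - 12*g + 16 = (g - 2)*(g^3 + 5*g^2 + 2*g - 8) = (g - 2)*(g + 2)*(g^2 + 3*g - 4) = (g - 2)*(g + 2)*(g + 4)*(g - 1)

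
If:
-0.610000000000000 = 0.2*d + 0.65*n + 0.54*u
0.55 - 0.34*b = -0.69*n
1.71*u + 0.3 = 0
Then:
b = 2.02941176470588*n + 1.61764705882353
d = -3.25*n - 2.57631578947368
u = -0.18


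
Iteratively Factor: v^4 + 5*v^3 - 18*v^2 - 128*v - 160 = (v + 4)*(v^3 + v^2 - 22*v - 40) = (v - 5)*(v + 4)*(v^2 + 6*v + 8) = (v - 5)*(v + 2)*(v + 4)*(v + 4)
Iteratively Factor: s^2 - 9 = (s - 3)*(s + 3)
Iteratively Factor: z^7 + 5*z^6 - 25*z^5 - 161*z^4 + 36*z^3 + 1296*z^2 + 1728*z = (z - 4)*(z^6 + 9*z^5 + 11*z^4 - 117*z^3 - 432*z^2 - 432*z) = (z - 4)*(z + 3)*(z^5 + 6*z^4 - 7*z^3 - 96*z^2 - 144*z) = z*(z - 4)*(z + 3)*(z^4 + 6*z^3 - 7*z^2 - 96*z - 144) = z*(z - 4)*(z + 3)^2*(z^3 + 3*z^2 - 16*z - 48) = z*(z - 4)*(z + 3)^3*(z^2 - 16) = z*(z - 4)*(z + 3)^3*(z + 4)*(z - 4)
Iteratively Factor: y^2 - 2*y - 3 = (y - 3)*(y + 1)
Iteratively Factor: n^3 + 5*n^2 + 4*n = (n + 4)*(n^2 + n) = n*(n + 4)*(n + 1)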